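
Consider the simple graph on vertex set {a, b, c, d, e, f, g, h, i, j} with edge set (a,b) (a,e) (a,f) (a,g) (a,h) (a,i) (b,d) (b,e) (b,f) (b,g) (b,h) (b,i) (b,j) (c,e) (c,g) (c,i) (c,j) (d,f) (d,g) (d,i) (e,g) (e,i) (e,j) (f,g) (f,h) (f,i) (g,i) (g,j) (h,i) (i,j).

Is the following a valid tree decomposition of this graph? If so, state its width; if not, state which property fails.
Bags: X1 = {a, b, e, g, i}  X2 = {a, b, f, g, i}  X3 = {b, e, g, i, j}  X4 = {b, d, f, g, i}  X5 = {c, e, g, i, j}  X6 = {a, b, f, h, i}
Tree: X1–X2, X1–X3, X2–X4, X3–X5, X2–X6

Yes; width 4.

Every vertex of G appears in some bag (union = {a, b, c, d, e, f, g, h, i, j}); every edge is covered by a bag; and for each vertex v the set of bags containing v is connected in the bag tree. The decomposition is therefore valid. The largest bag has 5 vertices, so the width is 4.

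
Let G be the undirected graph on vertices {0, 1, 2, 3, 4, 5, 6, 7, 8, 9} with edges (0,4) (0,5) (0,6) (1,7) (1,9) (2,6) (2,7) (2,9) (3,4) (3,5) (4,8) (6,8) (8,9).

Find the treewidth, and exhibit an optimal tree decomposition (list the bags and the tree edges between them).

The largest bag has 3 vertices, giving width 2; this decomposition certifies tw(G) ≤ 2. For the lower bound, G contains the cycle 1–7–2–9–1, so G is not a forest; only forests have treewidth ≤ 1, hence tw(G) ≥ 2. Hence tw(G) = 2 exactly.

Treewidth 2.
Bags: B1 = {1, 7, 9}  B2 = {2, 7, 9}  B3 = {2, 8, 9}  B4 = {2, 6, 8}  B5 = {4, 6, 8}  B6 = {0, 4, 6}  B7 = {0, 3, 4}  B8 = {0, 3, 5}
Tree: B1–B2, B2–B3, B3–B4, B4–B5, B5–B6, B6–B7, B7–B8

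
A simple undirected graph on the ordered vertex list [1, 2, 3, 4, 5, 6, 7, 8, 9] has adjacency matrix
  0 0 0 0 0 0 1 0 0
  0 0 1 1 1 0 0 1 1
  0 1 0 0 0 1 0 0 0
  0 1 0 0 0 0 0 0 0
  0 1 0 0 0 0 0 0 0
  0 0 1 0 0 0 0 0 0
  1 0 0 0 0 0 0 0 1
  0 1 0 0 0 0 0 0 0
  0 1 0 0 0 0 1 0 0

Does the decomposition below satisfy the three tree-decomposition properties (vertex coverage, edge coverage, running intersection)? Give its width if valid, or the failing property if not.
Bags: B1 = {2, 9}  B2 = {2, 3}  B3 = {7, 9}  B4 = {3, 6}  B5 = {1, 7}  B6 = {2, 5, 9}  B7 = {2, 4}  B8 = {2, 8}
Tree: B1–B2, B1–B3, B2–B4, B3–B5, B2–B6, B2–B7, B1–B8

A tree decomposition must satisfy three properties: every vertex lies in some bag; for every edge, both endpoints lie together in some bag; and for every vertex, the bags containing it form a connected subtree. Here bags containing vertex 9 are not connected in the tree, so the decomposition is invalid.

No — bags containing vertex 9 are not connected in the tree.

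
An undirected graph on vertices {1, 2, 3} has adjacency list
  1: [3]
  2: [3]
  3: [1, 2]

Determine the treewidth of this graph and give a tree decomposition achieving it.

Every bag has size at most 2, so the width is 2 − 1 = 1 and tw(G) ≤ 1. Any graph with an edge has treewidth ≥ 1, and G has the edge 3–1. Therefore the treewidth is 1.

Treewidth 1.
One optimal decomposition is:
Bags: B1 = {1, 3}  B2 = {2, 3}
Tree: B1–B2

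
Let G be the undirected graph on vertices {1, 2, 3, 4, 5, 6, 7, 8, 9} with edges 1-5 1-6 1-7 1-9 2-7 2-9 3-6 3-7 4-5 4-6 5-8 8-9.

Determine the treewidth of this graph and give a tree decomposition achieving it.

The largest bag has 4 vertices, giving width 3; this decomposition certifies tw(G) ≤ 3. For the lower bound: the 4 vertex sets {3,4,6}, {7}, {1}, {2,5,8,9} are disjoint, each induces a connected subgraph, and every pair is joined by at least one edge of G. Contracting each set to a single vertex therefore yields K_{4} as a minor, and since treewidth is minor-monotone, tw(G) ≥ tw(K_{4}) = 3. Combining the bounds, tw(G) = 3.

Treewidth 3.
One such decomposition:
Bags: B1 = {3, 4, 6, 7}  B2 = {1, 4, 6, 7}  B3 = {1, 4, 5, 7}  B4 = {1, 2, 5, 7}  B5 = {1, 2, 5, 9}  B6 = {2, 5, 8, 9}
Tree: B1–B2, B2–B3, B3–B4, B4–B5, B5–B6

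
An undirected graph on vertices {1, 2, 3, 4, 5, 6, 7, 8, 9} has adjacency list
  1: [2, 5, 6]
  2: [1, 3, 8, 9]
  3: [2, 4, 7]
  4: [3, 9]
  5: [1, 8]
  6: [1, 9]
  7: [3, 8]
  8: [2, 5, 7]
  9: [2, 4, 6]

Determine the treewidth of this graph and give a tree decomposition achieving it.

Every bag has size at most 4, so the width is 4 − 1 = 3 and tw(G) ≤ 3. For the lower bound: the 4 vertex sets {3,4,7}, {8}, {2}, {1,5,6,9} are disjoint, each induces a connected subgraph, and every pair is joined by at least one edge of G. Contracting each set to a single vertex therefore yields K_{4} as a minor, and since treewidth is minor-monotone, tw(G) ≥ tw(K_{4}) = 3. Therefore the treewidth is 3.

Treewidth 3.
One optimal decomposition is:
Bags: B1 = {3, 4, 7, 8}  B2 = {2, 3, 4, 8}  B3 = {2, 4, 8, 9}  B4 = {2, 5, 8, 9}  B5 = {1, 2, 5, 9}  B6 = {1, 5, 6, 9}
Tree: B1–B2, B2–B3, B3–B4, B4–B5, B5–B6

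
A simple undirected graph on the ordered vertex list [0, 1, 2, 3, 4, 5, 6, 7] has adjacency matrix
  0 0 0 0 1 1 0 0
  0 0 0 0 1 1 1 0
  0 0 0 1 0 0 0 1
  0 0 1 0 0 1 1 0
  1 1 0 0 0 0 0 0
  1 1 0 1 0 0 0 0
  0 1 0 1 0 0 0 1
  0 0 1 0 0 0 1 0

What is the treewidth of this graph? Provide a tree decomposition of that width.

Treewidth 2.
One optimal decomposition is:
Bags: B1 = {2, 3, 7}  B2 = {3, 6, 7}  B3 = {3, 5, 6}  B4 = {1, 5, 6}  B5 = {0, 1, 5}  B6 = {0, 1, 4}
Tree: B1–B2, B2–B3, B3–B4, B4–B5, B5–B6

Each bag holds 3 vertices, so the decomposition has width 2, which upper-bounds the treewidth. Since 2–7–6–3–2 is a cycle in G, G is not acyclic. Forests are exactly the graphs of treewidth ≤ 1, so tw(G) ≥ 2. Hence tw(G) = 2 exactly.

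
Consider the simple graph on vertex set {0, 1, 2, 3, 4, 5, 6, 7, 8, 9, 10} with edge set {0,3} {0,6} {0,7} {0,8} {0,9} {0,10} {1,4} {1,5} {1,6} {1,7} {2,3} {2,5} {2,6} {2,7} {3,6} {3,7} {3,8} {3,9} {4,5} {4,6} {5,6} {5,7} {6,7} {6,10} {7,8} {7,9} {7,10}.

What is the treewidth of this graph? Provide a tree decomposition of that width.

Treewidth 3.
One such decomposition:
Bags: B1 = {0, 3, 6, 7}  B2 = {0, 6, 7, 10}  B3 = {0, 3, 7, 9}  B4 = {0, 3, 7, 8}  B5 = {2, 3, 6, 7}  B6 = {2, 5, 6, 7}  B7 = {1, 5, 6, 7}  B8 = {1, 4, 5, 6}
Tree: B1–B2, B1–B3, B3–B4, B1–B5, B5–B6, B6–B7, B7–B8

Each bag holds 4 vertices, so the decomposition has width 3, which upper-bounds the treewidth. On the other hand G contains the 4-clique {1, 4, 5, 6}. A clique must lie in a single bag of any decomposition, so no decomposition can have width below 3. Hence tw(G) = 3 exactly.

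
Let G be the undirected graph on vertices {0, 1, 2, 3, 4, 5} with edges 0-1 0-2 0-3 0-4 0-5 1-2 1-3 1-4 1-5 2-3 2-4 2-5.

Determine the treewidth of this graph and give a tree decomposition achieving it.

The largest bag has 4 vertices, giving width 3; this decomposition certifies tw(G) ≤ 3. For the lower bound, the 4 vertices {0, 1, 2, 3} are pairwise adjacent, and any tree decomposition puts a clique entirely inside one bag — forcing width ≥ 3. The upper and lower bounds meet at 3, so that is the treewidth.

Treewidth 3.
One optimal decomposition is:
Bags: B1 = {0, 1, 2, 4}  B2 = {0, 1, 2, 3}  B3 = {0, 1, 2, 5}
Tree: B1–B2, B1–B3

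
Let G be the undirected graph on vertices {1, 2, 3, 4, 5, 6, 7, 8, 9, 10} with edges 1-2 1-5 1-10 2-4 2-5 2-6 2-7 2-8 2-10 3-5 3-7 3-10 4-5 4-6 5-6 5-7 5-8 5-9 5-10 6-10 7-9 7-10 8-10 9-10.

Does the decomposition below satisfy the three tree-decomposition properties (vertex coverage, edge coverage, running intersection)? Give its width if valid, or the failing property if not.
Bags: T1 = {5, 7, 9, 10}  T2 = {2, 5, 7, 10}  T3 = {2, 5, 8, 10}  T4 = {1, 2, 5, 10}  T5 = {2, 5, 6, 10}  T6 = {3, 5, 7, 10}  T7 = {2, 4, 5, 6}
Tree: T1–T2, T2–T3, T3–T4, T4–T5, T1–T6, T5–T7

Every vertex of G appears in some bag (union = {1, 2, 3, 4, 5, 6, 7, 8, 9, 10}); every edge is covered by a bag; and for each vertex v the set of bags containing v is connected in the bag tree. The decomposition is therefore valid. The largest bag has 4 vertices, so the width is 3.

Yes; width 3.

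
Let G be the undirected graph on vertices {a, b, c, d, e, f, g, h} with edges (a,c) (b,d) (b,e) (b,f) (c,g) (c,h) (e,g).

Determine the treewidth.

A width-1 tree decomposition is:
Bags: B1 = {c, g}  B2 = {e, g}  B3 = {a, c}  B4 = {c, h}  B5 = {b, e}  B6 = {b, d}  B7 = {b, f}
Tree: B1–B2, B1–B3, B1–B4, B2–B5, B5–B6, B6–B7
The largest bag has 2 vertices, giving width 1; this decomposition certifies tw(G) ≤ 1. G has an edge, so its treewidth is at least 1. Hence tw(G) = 1 exactly.

1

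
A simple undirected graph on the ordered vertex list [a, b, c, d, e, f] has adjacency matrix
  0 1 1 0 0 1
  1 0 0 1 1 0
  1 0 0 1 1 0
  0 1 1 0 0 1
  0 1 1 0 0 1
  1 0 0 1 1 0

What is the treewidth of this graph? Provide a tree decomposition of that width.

Treewidth 3.
Bags: B1 = {b, c, d, f}  B2 = {a, b, c, f}  B3 = {b, c, e, f}
Tree: B1–B2, B2–B3

Each bag holds 4 vertices, so the decomposition has width 3, which upper-bounds the treewidth. For the lower bound: the 4 vertex sets {b,d}, {a,c}, {f}, {e} are disjoint, each induces a connected subgraph, and every pair is joined by at least one edge of G. Contracting each set to a single vertex therefore yields K_{4} as a minor, and since treewidth is minor-monotone, tw(G) ≥ tw(K_{4}) = 3. Therefore the treewidth is 3.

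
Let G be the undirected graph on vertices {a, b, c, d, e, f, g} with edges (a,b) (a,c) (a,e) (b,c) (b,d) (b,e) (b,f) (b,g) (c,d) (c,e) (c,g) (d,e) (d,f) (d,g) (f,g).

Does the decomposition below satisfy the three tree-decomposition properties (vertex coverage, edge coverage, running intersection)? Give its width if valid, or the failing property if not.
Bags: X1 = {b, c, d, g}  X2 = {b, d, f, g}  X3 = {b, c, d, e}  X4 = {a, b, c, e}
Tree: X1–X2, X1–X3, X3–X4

Every vertex of G appears in some bag (union = {a, b, c, d, e, f, g}); every edge is covered by a bag; and for each vertex v the set of bags containing v is connected in the bag tree. The decomposition is therefore valid. The largest bag has 4 vertices, so the width is 3.

Yes; width 3.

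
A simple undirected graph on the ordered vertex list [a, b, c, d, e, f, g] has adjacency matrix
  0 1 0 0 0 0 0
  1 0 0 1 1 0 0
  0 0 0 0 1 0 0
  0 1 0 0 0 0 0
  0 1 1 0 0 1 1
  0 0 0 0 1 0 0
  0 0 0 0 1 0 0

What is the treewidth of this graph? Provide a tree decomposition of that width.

Treewidth 1.
Bags: B1 = {e, g}  B2 = {e, f}  B3 = {b, e}  B4 = {a, b}  B5 = {b, d}  B6 = {c, e}
Tree: B1–B2, B1–B3, B3–B4, B4–B5, B1–B6

Each bag holds 2 vertices, so the decomposition has width 1, which upper-bounds the treewidth. G has an edge, so its treewidth is at least 1. The upper and lower bounds meet at 1, so that is the treewidth.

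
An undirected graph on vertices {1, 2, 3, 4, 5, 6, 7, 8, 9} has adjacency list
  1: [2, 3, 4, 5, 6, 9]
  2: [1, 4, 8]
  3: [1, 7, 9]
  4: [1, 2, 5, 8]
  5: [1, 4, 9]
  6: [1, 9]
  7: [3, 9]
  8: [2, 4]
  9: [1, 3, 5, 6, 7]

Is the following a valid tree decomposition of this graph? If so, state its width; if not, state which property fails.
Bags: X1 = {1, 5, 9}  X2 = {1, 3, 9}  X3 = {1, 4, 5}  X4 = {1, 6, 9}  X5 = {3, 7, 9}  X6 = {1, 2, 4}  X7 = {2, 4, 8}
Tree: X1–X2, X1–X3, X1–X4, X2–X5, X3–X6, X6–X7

Yes; width 2.

Every vertex of G appears in some bag (union = {1, 2, 3, 4, 5, 6, 7, 8, 9}); every edge is covered by a bag; and for each vertex v the set of bags containing v is connected in the bag tree. The decomposition is therefore valid. The largest bag has 3 vertices, so the width is 2.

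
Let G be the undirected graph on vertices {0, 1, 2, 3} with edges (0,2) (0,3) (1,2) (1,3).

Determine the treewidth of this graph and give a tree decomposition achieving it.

Treewidth 2.
One optimal decomposition is:
Bags: B1 = {1, 2, 3}  B2 = {0, 2, 3}
Tree: B1–B2

The largest bag has 3 vertices, giving width 2; this decomposition certifies tw(G) ≤ 2. For the lower bound, G contains the cycle 3–1–2–0–3, so G is not a forest; only forests have treewidth ≤ 1, hence tw(G) ≥ 2. Combining the bounds, tw(G) = 2.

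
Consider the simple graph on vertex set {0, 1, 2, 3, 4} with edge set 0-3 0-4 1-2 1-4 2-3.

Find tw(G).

A width-2 tree decomposition is:
Bags: B1 = {1, 2, 3}  B2 = {0, 1, 3}  B3 = {0, 1, 4}
Tree: B1–B2, B2–B3
Every bag has size at most 3, so the width is 3 − 1 = 2 and tw(G) ≤ 2. The edges 1–2–3–0–4–1 form a cycle, so G is not a tree and its treewidth is at least 2. The upper and lower bounds meet at 2, so that is the treewidth.

2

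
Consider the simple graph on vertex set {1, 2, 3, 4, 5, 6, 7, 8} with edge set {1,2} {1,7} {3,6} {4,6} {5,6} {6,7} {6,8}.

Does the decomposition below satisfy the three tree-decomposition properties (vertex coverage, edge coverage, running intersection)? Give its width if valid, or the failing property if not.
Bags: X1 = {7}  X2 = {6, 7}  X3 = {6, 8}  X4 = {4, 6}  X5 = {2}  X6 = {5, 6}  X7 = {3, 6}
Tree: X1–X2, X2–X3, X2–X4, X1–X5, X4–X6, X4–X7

A tree decomposition must satisfy three properties: every vertex lies in some bag; for every edge, both endpoints lie together in some bag; and for every vertex, the bags containing it form a connected subtree. Here vertex 1 appears in no bag, so the decomposition is invalid.

No — vertex 1 appears in no bag.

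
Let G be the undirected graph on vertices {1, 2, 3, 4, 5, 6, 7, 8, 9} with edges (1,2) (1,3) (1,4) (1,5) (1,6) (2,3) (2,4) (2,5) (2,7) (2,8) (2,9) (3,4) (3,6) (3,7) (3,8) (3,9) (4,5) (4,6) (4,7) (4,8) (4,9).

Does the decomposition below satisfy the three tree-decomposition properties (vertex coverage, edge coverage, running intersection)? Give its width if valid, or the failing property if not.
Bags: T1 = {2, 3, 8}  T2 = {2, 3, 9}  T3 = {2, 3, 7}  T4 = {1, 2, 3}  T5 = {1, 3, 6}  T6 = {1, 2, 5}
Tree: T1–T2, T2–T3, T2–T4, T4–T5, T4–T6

No — vertex 4 appears in no bag.

A tree decomposition must satisfy three properties: every vertex lies in some bag; for every edge, both endpoints lie together in some bag; and for every vertex, the bags containing it form a connected subtree. Here vertex 4 appears in no bag, so the decomposition is invalid.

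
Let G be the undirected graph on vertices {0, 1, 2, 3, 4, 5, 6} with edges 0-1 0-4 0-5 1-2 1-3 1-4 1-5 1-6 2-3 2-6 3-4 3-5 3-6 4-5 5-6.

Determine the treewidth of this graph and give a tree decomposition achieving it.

Treewidth 3.
One such decomposition:
Bags: B1 = {1, 3, 5, 6}  B2 = {1, 2, 3, 6}  B3 = {1, 3, 4, 5}  B4 = {0, 1, 4, 5}
Tree: B1–B2, B1–B3, B3–B4

Every bag has size at most 4, so the width is 4 − 1 = 3 and tw(G) ≤ 3. For the lower bound, the 4 vertices {0, 1, 4, 5} are pairwise adjacent, and any tree decomposition puts a clique entirely inside one bag — forcing width ≥ 3. Combining the bounds, tw(G) = 3.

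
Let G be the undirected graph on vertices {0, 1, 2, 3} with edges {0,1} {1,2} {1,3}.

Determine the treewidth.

A width-1 tree decomposition is:
Bags: B1 = {1, 2}  B2 = {1, 3}  B3 = {0, 1}
Tree: B1–B2, B1–B3
Each bag holds 2 vertices, so the decomposition has width 1, which upper-bounds the treewidth. G has an edge, so its treewidth is at least 1. Combining the bounds, tw(G) = 1.

1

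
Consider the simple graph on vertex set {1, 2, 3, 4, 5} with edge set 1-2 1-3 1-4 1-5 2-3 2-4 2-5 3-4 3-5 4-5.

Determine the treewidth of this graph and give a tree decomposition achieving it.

With just one bag of size 5, the width is 5 − 1 = 4, so tw(G) ≤ 4. Conversely, {1, 2, 3, 4, 5} is a clique of size 5, and the vertices of any clique must share a bag in every tree decomposition; so some bag has ≥ 5 vertices and tw(G) ≥ 4. Combining the bounds, tw(G) = 4.

Treewidth 4.
One optimal decomposition is:
Bags: B1 = {1, 2, 3, 4, 5}
Tree: (single bag)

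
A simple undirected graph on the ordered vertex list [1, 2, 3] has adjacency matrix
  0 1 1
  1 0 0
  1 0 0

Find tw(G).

A width-1 tree decomposition is:
Bags: B1 = {1, 3}  B2 = {1, 2}
Tree: B1–B2
Every bag has size at most 2, so the width is 2 − 1 = 1 and tw(G) ≤ 1. G has an edge, so its treewidth is at least 1. Combining the bounds, tw(G) = 1.

1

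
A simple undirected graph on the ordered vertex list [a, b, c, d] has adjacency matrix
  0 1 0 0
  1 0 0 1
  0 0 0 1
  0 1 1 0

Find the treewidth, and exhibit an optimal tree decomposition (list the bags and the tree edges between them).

Treewidth 1.
Bags: B1 = {c, d}  B2 = {b, d}  B3 = {a, b}
Tree: B1–B2, B2–B3

Every bag has size at most 2, so the width is 2 − 1 = 1 and tw(G) ≤ 1. Since G has at least one edge (e.g. c–d), it is not an edgeless graph, so tw(G) ≥ 1. The upper and lower bounds meet at 1, so that is the treewidth.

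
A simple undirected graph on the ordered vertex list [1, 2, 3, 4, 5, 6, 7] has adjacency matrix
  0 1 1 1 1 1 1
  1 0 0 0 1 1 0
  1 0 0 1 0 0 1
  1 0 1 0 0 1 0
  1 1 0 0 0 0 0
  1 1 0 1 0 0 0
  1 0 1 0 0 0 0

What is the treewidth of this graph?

A width-2 tree decomposition is:
Bags: B1 = {1, 3, 7}  B2 = {1, 3, 4}  B3 = {1, 4, 6}  B4 = {1, 2, 6}  B5 = {1, 2, 5}
Tree: B1–B2, B2–B3, B3–B4, B4–B5
Every bag has size at most 3, so the width is 3 − 1 = 2 and tw(G) ≤ 2. On the other hand G contains the 3-clique {1, 2, 5}. A clique must lie in a single bag of any decomposition, so no decomposition can have width below 2. Therefore the treewidth is 2.

2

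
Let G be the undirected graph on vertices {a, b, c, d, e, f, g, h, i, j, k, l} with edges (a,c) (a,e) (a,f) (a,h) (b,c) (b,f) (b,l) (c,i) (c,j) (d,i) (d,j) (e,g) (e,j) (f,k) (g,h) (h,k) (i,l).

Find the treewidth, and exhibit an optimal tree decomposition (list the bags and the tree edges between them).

The largest bag has 4 vertices, giving width 3; this decomposition certifies tw(G) ≤ 3. For the lower bound: the 4 vertex sets {d,i,l}, {b}, {c}, {a,e,f,j} are disjoint, each induces a connected subgraph, and every pair is joined by at least one edge of G. Contracting each set to a single vertex therefore yields K_{4} as a minor, and since treewidth is minor-monotone, tw(G) ≥ tw(K_{4}) = 3. Combining the bounds, tw(G) = 3.

Treewidth 3.
One such decomposition:
Bags: B1 = {b, d, i, l}  B2 = {b, c, d, i}  B3 = {b, c, d, j}  B4 = {b, c, f, j}  B5 = {a, c, f, j}  B6 = {a, e, f, j}  B7 = {a, e, f, k}  B8 = {a, e, h, k}  B9 = {e, g, h, k}
Tree: B1–B2, B2–B3, B3–B4, B4–B5, B5–B6, B6–B7, B7–B8, B8–B9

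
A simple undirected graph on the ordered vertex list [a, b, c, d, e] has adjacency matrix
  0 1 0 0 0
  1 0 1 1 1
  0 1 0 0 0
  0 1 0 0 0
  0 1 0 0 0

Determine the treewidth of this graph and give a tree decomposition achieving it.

Treewidth 1.
One optimal decomposition is:
Bags: B1 = {b, c}  B2 = {b, e}  B3 = {b, d}  B4 = {a, b}
Tree: B1–B2, B2–B3, B1–B4

Every bag has size at most 2, so the width is 2 − 1 = 1 and tw(G) ≤ 1. Since G has at least one edge (e.g. b–c), it is not an edgeless graph, so tw(G) ≥ 1. Hence tw(G) = 1 exactly.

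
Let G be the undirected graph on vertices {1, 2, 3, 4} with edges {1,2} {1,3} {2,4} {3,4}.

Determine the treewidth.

A width-2 tree decomposition is:
Bags: B1 = {1, 2, 3}  B2 = {2, 3, 4}
Tree: B1–B2
The largest bag has 3 vertices, giving width 2; this decomposition certifies tw(G) ≤ 2. For the lower bound, G contains the cycle 3–1–2–4–3, so G is not a forest; only forests have treewidth ≤ 1, hence tw(G) ≥ 2. Therefore the treewidth is 2.

2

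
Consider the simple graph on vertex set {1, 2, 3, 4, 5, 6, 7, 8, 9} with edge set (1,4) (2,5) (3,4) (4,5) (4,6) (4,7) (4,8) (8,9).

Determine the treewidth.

A width-1 tree decomposition is:
Bags: B1 = {4, 8}  B2 = {4, 5}  B3 = {3, 4}  B4 = {4, 7}  B5 = {1, 4}  B6 = {4, 6}  B7 = {8, 9}  B8 = {2, 5}
Tree: B1–B2, B1–B3, B3–B4, B2–B5, B3–B6, B1–B7, B2–B8
Each bag holds 2 vertices, so the decomposition has width 1, which upper-bounds the treewidth. Any graph with an edge has treewidth ≥ 1, and G has the edge 4–8. Therefore the treewidth is 1.

1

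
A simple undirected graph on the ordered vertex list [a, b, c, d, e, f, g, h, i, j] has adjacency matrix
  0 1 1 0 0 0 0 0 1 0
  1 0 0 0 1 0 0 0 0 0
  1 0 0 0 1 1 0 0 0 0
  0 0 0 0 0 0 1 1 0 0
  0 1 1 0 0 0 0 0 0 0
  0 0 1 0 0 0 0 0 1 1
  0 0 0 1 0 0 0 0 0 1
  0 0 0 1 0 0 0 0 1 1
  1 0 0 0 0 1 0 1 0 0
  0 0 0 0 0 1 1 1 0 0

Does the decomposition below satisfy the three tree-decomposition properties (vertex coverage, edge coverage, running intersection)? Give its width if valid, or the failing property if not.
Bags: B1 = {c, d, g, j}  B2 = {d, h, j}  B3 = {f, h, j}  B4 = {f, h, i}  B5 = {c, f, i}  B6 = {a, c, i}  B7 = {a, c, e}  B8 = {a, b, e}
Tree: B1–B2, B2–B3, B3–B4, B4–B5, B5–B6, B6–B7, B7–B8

A tree decomposition must satisfy three properties: every vertex lies in some bag; for every edge, both endpoints lie together in some bag; and for every vertex, the bags containing it form a connected subtree. Here bags containing vertex c are not connected in the tree, so the decomposition is invalid.

No — bags containing vertex c are not connected in the tree.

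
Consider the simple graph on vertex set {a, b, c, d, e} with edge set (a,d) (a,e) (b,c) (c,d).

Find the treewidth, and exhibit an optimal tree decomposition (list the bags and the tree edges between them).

Treewidth 1.
One such decomposition:
Bags: B1 = {b, c}  B2 = {c, d}  B3 = {a, d}  B4 = {a, e}
Tree: B1–B2, B2–B3, B3–B4

Each bag holds 2 vertices, so the decomposition has width 1, which upper-bounds the treewidth. Since G has at least one edge (e.g. b–c), it is not an edgeless graph, so tw(G) ≥ 1. Combining the bounds, tw(G) = 1.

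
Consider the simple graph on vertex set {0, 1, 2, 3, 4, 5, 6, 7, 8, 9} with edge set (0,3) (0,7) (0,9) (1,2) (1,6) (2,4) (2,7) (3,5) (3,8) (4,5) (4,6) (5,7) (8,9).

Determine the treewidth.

2

A width-2 tree decomposition is:
Bags: B1 = {3, 8, 9}  B2 = {0, 3, 9}  B3 = {0, 3, 5}  B4 = {0, 5, 7}  B5 = {4, 5, 7}  B6 = {2, 4, 7}  B7 = {2, 4, 6}  B8 = {1, 2, 6}
Tree: B1–B2, B2–B3, B3–B4, B4–B5, B5–B6, B6–B7, B7–B8
Every bag has size at most 3, so the width is 3 − 1 = 2 and tw(G) ≤ 2. The edges 8–9–0–3–8 form a cycle, so G is not a tree and its treewidth is at least 2. Combining the bounds, tw(G) = 2.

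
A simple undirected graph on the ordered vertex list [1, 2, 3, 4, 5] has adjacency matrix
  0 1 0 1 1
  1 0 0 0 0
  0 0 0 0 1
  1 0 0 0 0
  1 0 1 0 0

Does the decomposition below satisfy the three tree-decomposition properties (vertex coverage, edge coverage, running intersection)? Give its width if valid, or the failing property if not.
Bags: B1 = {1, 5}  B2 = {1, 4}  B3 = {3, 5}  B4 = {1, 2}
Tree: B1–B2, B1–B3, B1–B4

Every vertex of G appears in some bag (union = {1, 2, 3, 4, 5}); every edge is covered by a bag; and for each vertex v the set of bags containing v is connected in the bag tree. The decomposition is therefore valid. The largest bag has 2 vertices, so the width is 1.

Yes; width 1.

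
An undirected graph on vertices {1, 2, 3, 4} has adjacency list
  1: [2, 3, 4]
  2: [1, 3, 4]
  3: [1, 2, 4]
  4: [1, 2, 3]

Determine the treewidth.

A width-3 tree decomposition is:
Bags: B1 = {1, 2, 3, 4}
Tree: (single bag)
With just one bag of size 4, the width is 4 − 1 = 3, so tw(G) ≤ 3. For the lower bound, the 4 vertices {1, 2, 3, 4} are pairwise adjacent, and any tree decomposition puts a clique entirely inside one bag — forcing width ≥ 3. Combining the bounds, tw(G) = 3.

3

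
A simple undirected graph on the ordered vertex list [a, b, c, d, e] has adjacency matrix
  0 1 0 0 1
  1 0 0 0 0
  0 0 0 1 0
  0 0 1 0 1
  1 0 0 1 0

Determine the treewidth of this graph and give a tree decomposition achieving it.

Each bag holds 2 vertices, so the decomposition has width 1, which upper-bounds the treewidth. G has an edge, so its treewidth is at least 1. The upper and lower bounds meet at 1, so that is the treewidth.

Treewidth 1.
One such decomposition:
Bags: B1 = {c, d}  B2 = {d, e}  B3 = {a, e}  B4 = {a, b}
Tree: B1–B2, B2–B3, B3–B4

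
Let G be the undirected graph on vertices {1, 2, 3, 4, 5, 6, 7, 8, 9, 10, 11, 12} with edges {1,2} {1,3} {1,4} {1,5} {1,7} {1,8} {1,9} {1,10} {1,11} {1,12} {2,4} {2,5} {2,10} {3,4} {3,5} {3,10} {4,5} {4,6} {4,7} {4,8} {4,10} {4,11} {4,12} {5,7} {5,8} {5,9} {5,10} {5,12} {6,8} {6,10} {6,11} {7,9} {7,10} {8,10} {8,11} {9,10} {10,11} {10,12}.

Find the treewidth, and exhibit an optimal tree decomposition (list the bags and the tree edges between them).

Treewidth 4.
One such decomposition:
Bags: B1 = {1, 5, 7, 9, 10}  B2 = {1, 4, 5, 7, 10}  B3 = {1, 2, 4, 5, 10}  B4 = {1, 4, 5, 10, 12}  B5 = {1, 4, 5, 8, 10}  B6 = {1, 4, 8, 10, 11}  B7 = {1, 3, 4, 5, 10}  B8 = {4, 6, 8, 10, 11}
Tree: B1–B2, B2–B3, B2–B4, B2–B5, B5–B6, B2–B7, B6–B8

Each bag holds 5 vertices, so the decomposition has width 4, which upper-bounds the treewidth. For the lower bound, the 5 vertices {1, 5, 7, 9, 10} are pairwise adjacent, and any tree decomposition puts a clique entirely inside one bag — forcing width ≥ 4. The upper and lower bounds meet at 4, so that is the treewidth.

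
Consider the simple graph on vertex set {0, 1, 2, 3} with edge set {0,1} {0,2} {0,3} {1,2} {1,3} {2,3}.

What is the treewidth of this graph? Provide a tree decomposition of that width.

Treewidth 3.
One such decomposition:
Bags: B1 = {0, 1, 2, 3}
Tree: (single bag)

A single bag containing all 4 vertices is trivially a valid decomposition of width 3. Conversely, {0, 1, 2, 3} is a clique of size 4, and the vertices of any clique must share a bag in every tree decomposition; so some bag has ≥ 4 vertices and tw(G) ≥ 3. Hence tw(G) = 3 exactly.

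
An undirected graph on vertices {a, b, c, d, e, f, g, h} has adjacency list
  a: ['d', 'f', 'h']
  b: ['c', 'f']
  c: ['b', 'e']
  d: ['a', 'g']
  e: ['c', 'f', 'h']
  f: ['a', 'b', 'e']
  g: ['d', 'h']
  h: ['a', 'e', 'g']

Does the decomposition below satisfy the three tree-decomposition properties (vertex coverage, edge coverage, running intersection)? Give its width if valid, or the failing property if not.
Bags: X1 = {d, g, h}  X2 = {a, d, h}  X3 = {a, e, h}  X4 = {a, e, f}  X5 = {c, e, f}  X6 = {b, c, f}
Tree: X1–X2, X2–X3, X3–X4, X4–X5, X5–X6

Vertex coverage: the bags together contain {a, b, c, d, e, f, g, h}, the full vertex set. Edge coverage: each edge of G has both endpoints in at least one bag. Running intersection: for every vertex, the bags containing it form a connected subtree. All three properties hold, so this is a valid tree decomposition of width max|bag| − 1 = 2, and hence tw(G) ≤ 2.

Yes; width 2.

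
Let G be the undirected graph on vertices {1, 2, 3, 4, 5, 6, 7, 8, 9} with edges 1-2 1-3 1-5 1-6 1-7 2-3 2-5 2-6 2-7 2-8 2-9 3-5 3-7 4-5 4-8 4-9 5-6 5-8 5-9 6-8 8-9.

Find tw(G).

3

A width-3 tree decomposition is:
Bags: B1 = {1, 2, 3, 5}  B2 = {1, 2, 5, 6}  B3 = {2, 5, 6, 8}  B4 = {1, 2, 3, 7}  B5 = {2, 5, 8, 9}  B6 = {4, 5, 8, 9}
Tree: B1–B2, B2–B3, B1–B4, B3–B5, B5–B6
Every bag has size at most 4, so the width is 4 − 1 = 3 and tw(G) ≤ 3. Conversely, {2, 5, 8, 9} is a clique of size 4, and the vertices of any clique must share a bag in every tree decomposition; so some bag has ≥ 4 vertices and tw(G) ≥ 3. Hence tw(G) = 3 exactly.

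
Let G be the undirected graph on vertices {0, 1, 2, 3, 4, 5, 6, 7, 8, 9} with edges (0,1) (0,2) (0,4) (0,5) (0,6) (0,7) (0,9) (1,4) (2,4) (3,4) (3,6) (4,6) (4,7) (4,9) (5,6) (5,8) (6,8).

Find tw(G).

A width-2 tree decomposition is:
Bags: B1 = {0, 1, 4}  B2 = {0, 2, 4}  B3 = {0, 4, 6}  B4 = {0, 4, 9}  B5 = {0, 5, 6}  B6 = {0, 4, 7}  B7 = {5, 6, 8}  B8 = {3, 4, 6}
Tree: B1–B2, B1–B3, B3–B4, B3–B5, B3–B6, B5–B7, B3–B8
Every bag has size at most 3, so the width is 3 − 1 = 2 and tw(G) ≤ 2. For the lower bound, the 3 vertices {0, 1, 4} are pairwise adjacent, and any tree decomposition puts a clique entirely inside one bag — forcing width ≥ 2. Combining the bounds, tw(G) = 2.

2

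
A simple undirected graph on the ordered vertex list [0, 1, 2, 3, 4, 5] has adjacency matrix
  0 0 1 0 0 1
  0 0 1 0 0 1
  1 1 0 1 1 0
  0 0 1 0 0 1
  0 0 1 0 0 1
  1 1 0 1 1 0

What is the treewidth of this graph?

2

A width-2 tree decomposition is:
Bags: B1 = {0, 2, 5}  B2 = {2, 3, 5}  B3 = {1, 2, 5}  B4 = {2, 4, 5}
Tree: B1–B2, B2–B3, B3–B4
Every bag has size at most 3, so the width is 3 − 1 = 2 and tw(G) ≤ 2. The edges 5–0–2–3–5 form a cycle, so G is not a tree and its treewidth is at least 2. The upper and lower bounds meet at 2, so that is the treewidth.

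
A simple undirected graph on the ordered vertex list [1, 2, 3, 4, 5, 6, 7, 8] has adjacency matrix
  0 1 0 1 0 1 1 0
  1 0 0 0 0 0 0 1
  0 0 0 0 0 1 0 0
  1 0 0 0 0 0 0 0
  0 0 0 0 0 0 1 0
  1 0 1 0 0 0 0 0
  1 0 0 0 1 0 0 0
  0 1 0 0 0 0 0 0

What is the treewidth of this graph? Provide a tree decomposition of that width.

Treewidth 1.
Bags: B1 = {1, 2}  B2 = {1, 6}  B3 = {2, 8}  B4 = {1, 7}  B5 = {3, 6}  B6 = {1, 4}  B7 = {5, 7}
Tree: B1–B2, B1–B3, B1–B4, B2–B5, B4–B6, B4–B7

Each bag holds 2 vertices, so the decomposition has width 1, which upper-bounds the treewidth. G has an edge, so its treewidth is at least 1. The upper and lower bounds meet at 1, so that is the treewidth.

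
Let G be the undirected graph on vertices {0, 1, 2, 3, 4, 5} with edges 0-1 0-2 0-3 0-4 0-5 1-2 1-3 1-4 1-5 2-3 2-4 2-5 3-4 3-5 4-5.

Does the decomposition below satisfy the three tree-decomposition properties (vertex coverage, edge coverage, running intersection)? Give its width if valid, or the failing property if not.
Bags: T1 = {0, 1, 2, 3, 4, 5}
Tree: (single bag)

Yes; width 5.

Vertex coverage: the bags together contain {0, 1, 2, 3, 4, 5}, the full vertex set. Edge coverage: each edge of G has both endpoints in at least one bag. Running intersection: for every vertex, the bags containing it form a connected subtree. All three properties hold, so this is a valid tree decomposition of width max|bag| − 1 = 5, and hence tw(G) ≤ 5.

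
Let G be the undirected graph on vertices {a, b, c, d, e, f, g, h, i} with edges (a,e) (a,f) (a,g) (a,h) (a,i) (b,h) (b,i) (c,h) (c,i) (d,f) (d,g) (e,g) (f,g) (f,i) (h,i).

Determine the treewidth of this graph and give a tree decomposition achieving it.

Each bag holds 3 vertices, so the decomposition has width 2, which upper-bounds the treewidth. For the lower bound, the 3 vertices {d, f, g} are pairwise adjacent, and any tree decomposition puts a clique entirely inside one bag — forcing width ≥ 2. Combining the bounds, tw(G) = 2.

Treewidth 2.
One such decomposition:
Bags: B1 = {a, h, i}  B2 = {a, f, i}  B3 = {a, f, g}  B4 = {d, f, g}  B5 = {a, e, g}  B6 = {b, h, i}  B7 = {c, h, i}
Tree: B1–B2, B2–B3, B3–B4, B3–B5, B1–B6, B6–B7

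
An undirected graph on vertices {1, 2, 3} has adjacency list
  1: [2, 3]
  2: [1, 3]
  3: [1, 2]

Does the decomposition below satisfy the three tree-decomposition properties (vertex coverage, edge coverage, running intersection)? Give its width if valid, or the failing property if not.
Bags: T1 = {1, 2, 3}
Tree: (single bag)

Yes; width 2.

Vertex coverage: the bags together contain {1, 2, 3}, the full vertex set. Edge coverage: each edge of G has both endpoints in at least one bag. Running intersection: for every vertex, the bags containing it form a connected subtree. All three properties hold, so this is a valid tree decomposition of width max|bag| − 1 = 2, and hence tw(G) ≤ 2.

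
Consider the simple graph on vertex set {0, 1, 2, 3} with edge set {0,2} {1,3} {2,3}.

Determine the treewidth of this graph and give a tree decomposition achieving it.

Treewidth 1.
One optimal decomposition is:
Bags: B1 = {0, 2}  B2 = {2, 3}  B3 = {1, 3}
Tree: B1–B2, B2–B3

The largest bag has 2 vertices, giving width 1; this decomposition certifies tw(G) ≤ 1. Since G has at least one edge (e.g. 0–2), it is not an edgeless graph, so tw(G) ≥ 1. Combining the bounds, tw(G) = 1.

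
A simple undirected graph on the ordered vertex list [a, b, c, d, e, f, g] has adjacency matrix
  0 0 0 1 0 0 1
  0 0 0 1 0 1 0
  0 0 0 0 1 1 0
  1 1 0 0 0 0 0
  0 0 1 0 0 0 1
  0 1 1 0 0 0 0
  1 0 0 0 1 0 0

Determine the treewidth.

A width-2 tree decomposition is:
Bags: B1 = {a, d, g}  B2 = {b, d, g}  B3 = {b, f, g}  B4 = {c, f, g}  B5 = {c, e, g}
Tree: B1–B2, B2–B3, B3–B4, B4–B5
The largest bag has 3 vertices, giving width 2; this decomposition certifies tw(G) ≤ 2. The edges g–a–d–b–f–c–e–g form a cycle, so G is not a tree and its treewidth is at least 2. Hence tw(G) = 2 exactly.

2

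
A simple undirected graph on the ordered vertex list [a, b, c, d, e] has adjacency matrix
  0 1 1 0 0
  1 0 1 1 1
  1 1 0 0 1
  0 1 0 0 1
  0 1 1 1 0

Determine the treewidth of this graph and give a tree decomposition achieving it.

Treewidth 2.
One such decomposition:
Bags: B1 = {b, c, e}  B2 = {a, b, c}  B3 = {b, d, e}
Tree: B1–B2, B1–B3

Each bag holds 3 vertices, so the decomposition has width 2, which upper-bounds the treewidth. On the other hand G contains the 3-clique {b, d, e}. A clique must lie in a single bag of any decomposition, so no decomposition can have width below 2. Combining the bounds, tw(G) = 2.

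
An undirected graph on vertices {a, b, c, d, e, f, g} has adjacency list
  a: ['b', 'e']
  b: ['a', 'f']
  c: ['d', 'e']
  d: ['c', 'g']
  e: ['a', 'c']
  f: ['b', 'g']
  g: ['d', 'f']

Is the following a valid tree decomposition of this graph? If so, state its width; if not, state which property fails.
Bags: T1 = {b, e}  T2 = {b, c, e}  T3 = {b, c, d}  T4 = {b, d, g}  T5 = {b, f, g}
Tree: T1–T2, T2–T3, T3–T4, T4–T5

A tree decomposition must satisfy three properties: every vertex lies in some bag; for every edge, both endpoints lie together in some bag; and for every vertex, the bags containing it form a connected subtree. Here vertex a appears in no bag, so the decomposition is invalid.

No — vertex a appears in no bag.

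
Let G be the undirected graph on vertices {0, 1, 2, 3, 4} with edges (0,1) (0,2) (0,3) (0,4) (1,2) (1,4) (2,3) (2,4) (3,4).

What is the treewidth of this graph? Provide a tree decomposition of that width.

Treewidth 3.
One such decomposition:
Bags: B1 = {0, 1, 2, 4}  B2 = {0, 2, 3, 4}
Tree: B1–B2

Every bag has size at most 4, so the width is 4 − 1 = 3 and tw(G) ≤ 3. Conversely, {0, 1, 2, 4} is a clique of size 4, and the vertices of any clique must share a bag in every tree decomposition; so some bag has ≥ 4 vertices and tw(G) ≥ 3. Hence tw(G) = 3 exactly.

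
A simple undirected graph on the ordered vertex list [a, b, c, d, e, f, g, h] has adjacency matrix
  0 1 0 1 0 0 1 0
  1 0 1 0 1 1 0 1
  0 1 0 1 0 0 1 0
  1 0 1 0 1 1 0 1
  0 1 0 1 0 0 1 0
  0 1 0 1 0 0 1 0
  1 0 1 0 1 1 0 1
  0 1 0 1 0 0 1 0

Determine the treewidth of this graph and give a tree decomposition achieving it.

Treewidth 3.
One such decomposition:
Bags: B1 = {b, d, e, g}  B2 = {b, d, f, g}  B3 = {b, d, g, h}  B4 = {a, b, d, g}  B5 = {b, c, d, g}
Tree: B1–B2, B2–B3, B3–B4, B4–B5

Each bag holds 4 vertices, so the decomposition has width 3, which upper-bounds the treewidth. For the lower bound: the 4 vertex sets {b,e}, {f,g}, {d}, {h} are disjoint, each induces a connected subgraph, and every pair is joined by at least one edge of G. Contracting each set to a single vertex therefore yields K_{4} as a minor, and since treewidth is minor-monotone, tw(G) ≥ tw(K_{4}) = 3. Therefore the treewidth is 3.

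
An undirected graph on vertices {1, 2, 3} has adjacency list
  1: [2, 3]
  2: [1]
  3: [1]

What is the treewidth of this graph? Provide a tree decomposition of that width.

Treewidth 1.
One optimal decomposition is:
Bags: B1 = {1, 2}  B2 = {1, 3}
Tree: B1–B2

Each bag holds 2 vertices, so the decomposition has width 1, which upper-bounds the treewidth. G has an edge, so its treewidth is at least 1. Therefore the treewidth is 1.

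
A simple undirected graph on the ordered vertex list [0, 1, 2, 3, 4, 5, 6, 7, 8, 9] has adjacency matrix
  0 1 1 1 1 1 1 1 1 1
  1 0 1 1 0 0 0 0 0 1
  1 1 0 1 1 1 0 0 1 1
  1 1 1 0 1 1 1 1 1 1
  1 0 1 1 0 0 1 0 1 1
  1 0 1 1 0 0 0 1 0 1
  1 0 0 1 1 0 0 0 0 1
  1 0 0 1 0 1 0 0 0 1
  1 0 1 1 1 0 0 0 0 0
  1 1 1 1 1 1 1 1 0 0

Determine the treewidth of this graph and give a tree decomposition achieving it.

Every bag has size at most 5, so the width is 5 − 1 = 4 and tw(G) ≤ 4. On the other hand G contains the 5-clique {0, 2, 3, 4, 8}. A clique must lie in a single bag of any decomposition, so no decomposition can have width below 4. The upper and lower bounds meet at 4, so that is the treewidth.

Treewidth 4.
One optimal decomposition is:
Bags: B1 = {0, 2, 3, 5, 9}  B2 = {0, 2, 3, 4, 9}  B3 = {0, 2, 3, 4, 8}  B4 = {0, 3, 4, 6, 9}  B5 = {0, 3, 5, 7, 9}  B6 = {0, 1, 2, 3, 9}
Tree: B1–B2, B2–B3, B2–B4, B1–B5, B2–B6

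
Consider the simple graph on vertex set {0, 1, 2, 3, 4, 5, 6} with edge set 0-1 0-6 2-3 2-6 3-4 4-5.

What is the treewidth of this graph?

1

A width-1 tree decomposition is:
Bags: B1 = {4, 5}  B2 = {3, 4}  B3 = {2, 3}  B4 = {2, 6}  B5 = {0, 6}  B6 = {0, 1}
Tree: B1–B2, B2–B3, B3–B4, B4–B5, B5–B6
Every bag has size at most 2, so the width is 2 − 1 = 1 and tw(G) ≤ 1. Since G has at least one edge (e.g. 5–4), it is not an edgeless graph, so tw(G) ≥ 1. The upper and lower bounds meet at 1, so that is the treewidth.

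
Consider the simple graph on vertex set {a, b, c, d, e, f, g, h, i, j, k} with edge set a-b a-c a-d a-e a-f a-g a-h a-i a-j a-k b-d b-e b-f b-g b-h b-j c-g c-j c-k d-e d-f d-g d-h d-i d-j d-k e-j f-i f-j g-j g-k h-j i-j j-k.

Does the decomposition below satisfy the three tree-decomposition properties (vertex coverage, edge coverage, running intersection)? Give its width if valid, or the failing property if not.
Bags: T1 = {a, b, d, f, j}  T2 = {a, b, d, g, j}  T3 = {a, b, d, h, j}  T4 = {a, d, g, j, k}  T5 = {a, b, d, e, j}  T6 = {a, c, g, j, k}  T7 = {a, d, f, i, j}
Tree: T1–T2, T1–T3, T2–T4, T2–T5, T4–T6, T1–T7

Yes; width 4.

Vertex coverage: the bags together contain {a, b, c, d, e, f, g, h, i, j, k}, the full vertex set. Edge coverage: each edge of G has both endpoints in at least one bag. Running intersection: for every vertex, the bags containing it form a connected subtree. All three properties hold, so this is a valid tree decomposition of width max|bag| − 1 = 4, and hence tw(G) ≤ 4.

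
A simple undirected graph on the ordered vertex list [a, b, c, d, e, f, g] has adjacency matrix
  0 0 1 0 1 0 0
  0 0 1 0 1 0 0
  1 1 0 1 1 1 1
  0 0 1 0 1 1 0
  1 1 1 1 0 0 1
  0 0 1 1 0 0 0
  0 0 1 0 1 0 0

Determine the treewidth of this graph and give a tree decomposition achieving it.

Every bag has size at most 3, so the width is 3 − 1 = 2 and tw(G) ≤ 2. Conversely, {c, d, e} is a clique of size 3, and the vertices of any clique must share a bag in every tree decomposition; so some bag has ≥ 3 vertices and tw(G) ≥ 2. Combining the bounds, tw(G) = 2.

Treewidth 2.
One such decomposition:
Bags: B1 = {c, e, g}  B2 = {c, d, e}  B3 = {b, c, e}  B4 = {a, c, e}  B5 = {c, d, f}
Tree: B1–B2, B1–B3, B1–B4, B2–B5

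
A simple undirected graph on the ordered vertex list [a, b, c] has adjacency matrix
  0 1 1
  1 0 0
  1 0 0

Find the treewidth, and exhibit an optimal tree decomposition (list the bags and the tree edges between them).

Treewidth 1.
One such decomposition:
Bags: B1 = {a, c}  B2 = {a, b}
Tree: B1–B2

The largest bag has 2 vertices, giving width 1; this decomposition certifies tw(G) ≤ 1. G has an edge, so its treewidth is at least 1. Hence tw(G) = 1 exactly.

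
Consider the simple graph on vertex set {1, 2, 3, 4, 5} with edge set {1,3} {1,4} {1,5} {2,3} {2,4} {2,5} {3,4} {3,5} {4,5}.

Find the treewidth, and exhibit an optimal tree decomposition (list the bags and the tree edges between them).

Treewidth 3.
Bags: B1 = {1, 3, 4, 5}  B2 = {2, 3, 4, 5}
Tree: B1–B2

Every bag has size at most 4, so the width is 4 − 1 = 3 and tw(G) ≤ 3. On the other hand G contains the 4-clique {1, 3, 4, 5}. A clique must lie in a single bag of any decomposition, so no decomposition can have width below 3. Therefore the treewidth is 3.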